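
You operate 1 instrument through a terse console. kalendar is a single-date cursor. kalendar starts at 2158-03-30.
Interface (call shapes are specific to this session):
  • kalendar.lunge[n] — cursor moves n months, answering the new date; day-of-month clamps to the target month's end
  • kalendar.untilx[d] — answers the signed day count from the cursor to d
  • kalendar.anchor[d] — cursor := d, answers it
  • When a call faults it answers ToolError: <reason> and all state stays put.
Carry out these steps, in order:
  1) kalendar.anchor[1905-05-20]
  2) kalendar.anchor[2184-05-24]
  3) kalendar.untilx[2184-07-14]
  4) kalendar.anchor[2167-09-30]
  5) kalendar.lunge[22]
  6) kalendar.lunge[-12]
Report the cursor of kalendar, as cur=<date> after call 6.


Next I call kalendar.anchor with d='1905-05-20', and see 1905-05-20.
I invoke kalendar.anchor with d='2184-05-24', → 2184-05-24.
I run kalendar.untilx with d='2184-07-14', — result: 51.
Next I call kalendar.anchor with d='2167-09-30', → 2167-09-30.
Using kalendar.lunge with n='22': 2169-07-30.
Invoking kalendar.lunge with n='-12': 2168-07-30.

Answer: cur=2168-07-30


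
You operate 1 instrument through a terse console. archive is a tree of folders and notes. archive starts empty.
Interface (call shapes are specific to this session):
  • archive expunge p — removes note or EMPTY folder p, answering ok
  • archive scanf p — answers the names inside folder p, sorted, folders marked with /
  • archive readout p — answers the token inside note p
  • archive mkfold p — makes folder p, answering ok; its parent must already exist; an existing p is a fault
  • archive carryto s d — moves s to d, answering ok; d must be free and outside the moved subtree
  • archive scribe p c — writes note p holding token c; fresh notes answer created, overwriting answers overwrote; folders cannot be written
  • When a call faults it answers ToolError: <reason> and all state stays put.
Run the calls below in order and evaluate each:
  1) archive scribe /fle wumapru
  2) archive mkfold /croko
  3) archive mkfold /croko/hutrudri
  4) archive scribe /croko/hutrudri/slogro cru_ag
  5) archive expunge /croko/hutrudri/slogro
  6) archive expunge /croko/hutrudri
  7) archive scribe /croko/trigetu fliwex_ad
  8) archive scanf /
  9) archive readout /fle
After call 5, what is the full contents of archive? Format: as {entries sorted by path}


Answer: {croko/, croko/hutrudri/, fle=wumapru}

Derivation:
→ archive scribe(p=/fle, c=wumapru)
← created
→ archive mkfold(p=/croko)
← ok
→ archive mkfold(p=/croko/hutrudri)
← ok
→ archive scribe(p=/croko/hutrudri/slogro, c=cru_ag)
← created
→ archive expunge(p=/croko/hutrudri/slogro)
← ok
→ archive expunge(p=/croko/hutrudri)
← ok
→ archive scribe(p=/croko/trigetu, c=fliwex_ad)
← created
→ archive scanf(p=/)
← [croko/, fle]
→ archive readout(p=/fle)
← wumapru


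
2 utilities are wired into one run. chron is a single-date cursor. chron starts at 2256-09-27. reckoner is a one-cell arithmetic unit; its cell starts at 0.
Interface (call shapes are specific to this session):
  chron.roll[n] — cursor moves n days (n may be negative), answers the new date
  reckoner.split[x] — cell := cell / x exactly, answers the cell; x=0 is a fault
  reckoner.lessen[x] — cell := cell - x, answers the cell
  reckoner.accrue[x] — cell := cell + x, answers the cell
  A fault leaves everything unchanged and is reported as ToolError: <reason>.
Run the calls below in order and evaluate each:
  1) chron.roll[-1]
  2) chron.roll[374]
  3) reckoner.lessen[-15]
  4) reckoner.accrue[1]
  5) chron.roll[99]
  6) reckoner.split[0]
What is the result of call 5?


I invoke chron.roll using n='-1', → 2256-09-26.
I try chron.roll using n='374': 2257-10-05.
I try reckoner.lessen using x='-15', giving 15.
Calling reckoner.accrue using x='1', and observe 16.
Now I run chron.roll using n='99', → 2258-01-12.
Calling reckoner.split using x='0', and observe ToolError: division by zero.

Answer: 2258-01-12


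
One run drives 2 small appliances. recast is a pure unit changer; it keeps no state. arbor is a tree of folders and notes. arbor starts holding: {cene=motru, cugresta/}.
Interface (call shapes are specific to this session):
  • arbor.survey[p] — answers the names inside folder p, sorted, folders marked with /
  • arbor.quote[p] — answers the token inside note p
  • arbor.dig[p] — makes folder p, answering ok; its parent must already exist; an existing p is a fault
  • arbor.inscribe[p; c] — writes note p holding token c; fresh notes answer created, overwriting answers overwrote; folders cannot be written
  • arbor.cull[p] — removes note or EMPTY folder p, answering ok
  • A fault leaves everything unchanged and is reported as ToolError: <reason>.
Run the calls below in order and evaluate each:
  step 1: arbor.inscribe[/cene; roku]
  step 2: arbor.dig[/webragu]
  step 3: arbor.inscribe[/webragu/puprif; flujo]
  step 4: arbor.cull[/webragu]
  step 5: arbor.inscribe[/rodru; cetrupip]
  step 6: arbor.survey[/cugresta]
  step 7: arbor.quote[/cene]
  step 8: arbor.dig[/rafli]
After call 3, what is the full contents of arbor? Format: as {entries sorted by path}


CALL arbor.inscribe[p='/cene'; c='roku']
RET  overwrote
CALL arbor.dig[p='/webragu']
RET  ok
CALL arbor.inscribe[p='/webragu/puprif'; c='flujo']
RET  created
CALL arbor.cull[p='/webragu']
RET  ToolError: not empty
CALL arbor.inscribe[p='/rodru'; c='cetrupip']
RET  created
CALL arbor.survey[p='/cugresta']
RET  []
CALL arbor.quote[p='/cene']
RET  roku
CALL arbor.dig[p='/rafli']
RET  ok

Answer: {cene=roku, cugresta/, webragu/, webragu/puprif=flujo}


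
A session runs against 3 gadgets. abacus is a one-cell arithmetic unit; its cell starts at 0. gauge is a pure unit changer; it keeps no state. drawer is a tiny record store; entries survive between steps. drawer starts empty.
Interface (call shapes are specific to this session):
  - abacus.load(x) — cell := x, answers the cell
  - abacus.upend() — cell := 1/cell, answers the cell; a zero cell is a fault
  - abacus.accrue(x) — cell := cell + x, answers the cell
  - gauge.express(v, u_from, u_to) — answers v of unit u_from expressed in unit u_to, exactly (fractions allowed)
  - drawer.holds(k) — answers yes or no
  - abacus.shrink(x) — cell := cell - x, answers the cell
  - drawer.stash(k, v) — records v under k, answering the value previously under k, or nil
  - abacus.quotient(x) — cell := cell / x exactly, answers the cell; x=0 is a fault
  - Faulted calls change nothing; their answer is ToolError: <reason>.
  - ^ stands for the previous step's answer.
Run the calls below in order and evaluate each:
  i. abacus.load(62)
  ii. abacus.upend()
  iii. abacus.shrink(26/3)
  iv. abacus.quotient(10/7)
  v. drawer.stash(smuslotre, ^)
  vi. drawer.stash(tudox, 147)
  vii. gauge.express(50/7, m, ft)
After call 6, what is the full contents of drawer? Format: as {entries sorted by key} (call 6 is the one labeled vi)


CALL abacus.load[62]
RET  62
CALL abacus.upend[]
RET  1/62
CALL abacus.shrink[26/3]
RET  -1609/186
CALL abacus.quotient[10/7]
RET  -11263/1860
CALL drawer.stash[smuslotre; ^]
RET  nil
CALL drawer.stash[tudox; 147]
RET  nil
CALL gauge.express[50/7; m; ft]
RET  62500/2667

Answer: {smuslotre=-11263/1860, tudox=147}


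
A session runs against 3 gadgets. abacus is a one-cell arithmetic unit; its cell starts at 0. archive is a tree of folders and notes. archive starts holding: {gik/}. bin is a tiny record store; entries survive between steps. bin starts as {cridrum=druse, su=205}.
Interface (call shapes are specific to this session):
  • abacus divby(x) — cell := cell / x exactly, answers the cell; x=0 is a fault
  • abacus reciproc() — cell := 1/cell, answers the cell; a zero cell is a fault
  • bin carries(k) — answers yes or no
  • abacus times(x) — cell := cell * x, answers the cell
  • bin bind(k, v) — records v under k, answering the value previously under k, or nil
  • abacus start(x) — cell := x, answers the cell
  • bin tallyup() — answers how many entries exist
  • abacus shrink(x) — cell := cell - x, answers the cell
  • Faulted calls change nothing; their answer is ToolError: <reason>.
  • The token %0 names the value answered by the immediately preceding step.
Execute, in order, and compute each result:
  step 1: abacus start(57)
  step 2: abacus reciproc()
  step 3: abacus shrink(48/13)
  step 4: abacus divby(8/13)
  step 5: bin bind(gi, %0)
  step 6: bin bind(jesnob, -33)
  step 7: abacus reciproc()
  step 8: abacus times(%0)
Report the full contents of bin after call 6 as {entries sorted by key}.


// abacus start(57) == 57
// abacus reciproc() == 1/57
// abacus shrink(48/13) == -2723/741
// abacus divby(8/13) == -2723/456
// bin bind(gi, %0) == nil
// bin bind(jesnob, -33) == nil
// abacus reciproc() == -456/2723
// abacus times(%0) == 207936/7414729

Answer: {cridrum=druse, gi=-2723/456, jesnob=-33, su=205}


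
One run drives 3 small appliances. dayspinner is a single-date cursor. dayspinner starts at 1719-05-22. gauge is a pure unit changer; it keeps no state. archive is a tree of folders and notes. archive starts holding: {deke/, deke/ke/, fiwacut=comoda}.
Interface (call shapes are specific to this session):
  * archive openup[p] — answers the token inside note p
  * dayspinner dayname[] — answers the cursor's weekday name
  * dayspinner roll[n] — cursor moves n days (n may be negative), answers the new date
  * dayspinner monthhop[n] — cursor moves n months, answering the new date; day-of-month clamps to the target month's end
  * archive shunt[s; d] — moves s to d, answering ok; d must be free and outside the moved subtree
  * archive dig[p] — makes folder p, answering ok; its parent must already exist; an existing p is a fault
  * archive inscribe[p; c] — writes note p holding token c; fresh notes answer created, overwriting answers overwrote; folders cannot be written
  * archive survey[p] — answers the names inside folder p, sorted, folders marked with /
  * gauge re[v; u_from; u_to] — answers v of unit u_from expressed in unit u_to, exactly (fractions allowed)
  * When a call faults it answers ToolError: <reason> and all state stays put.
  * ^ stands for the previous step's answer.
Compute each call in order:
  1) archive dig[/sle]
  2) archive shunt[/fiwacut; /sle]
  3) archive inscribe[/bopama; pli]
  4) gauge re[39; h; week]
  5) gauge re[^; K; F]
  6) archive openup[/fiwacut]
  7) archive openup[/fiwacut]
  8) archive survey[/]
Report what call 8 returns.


% archive dig p='/sle'
  ok
% archive shunt s='/fiwacut' d='/sle'
  ToolError: exists
% archive inscribe p='/bopama' c='pli'
  created
% gauge re v='39' u_from='h' u_to='week'
  13/56
% gauge re v='^' u_from='K' u_to='F'
  -642953/1400
% archive openup p='/fiwacut'
  comoda
% archive openup p='/fiwacut'
  comoda
% archive survey p='/'
  [bopama, deke/, fiwacut, sle/]

Answer: [bopama, deke/, fiwacut, sle/]


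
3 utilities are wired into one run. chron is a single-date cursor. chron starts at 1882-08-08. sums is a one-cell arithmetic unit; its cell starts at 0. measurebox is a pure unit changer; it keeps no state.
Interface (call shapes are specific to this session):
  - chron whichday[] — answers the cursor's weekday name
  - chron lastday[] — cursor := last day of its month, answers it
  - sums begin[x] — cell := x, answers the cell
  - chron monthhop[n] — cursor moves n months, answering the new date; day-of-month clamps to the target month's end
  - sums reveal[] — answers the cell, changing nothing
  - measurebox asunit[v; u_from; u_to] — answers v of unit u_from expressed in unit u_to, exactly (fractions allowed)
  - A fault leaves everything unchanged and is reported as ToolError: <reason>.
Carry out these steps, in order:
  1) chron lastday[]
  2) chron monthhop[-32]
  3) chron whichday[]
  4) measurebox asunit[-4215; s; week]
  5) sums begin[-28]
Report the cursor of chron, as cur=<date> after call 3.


Answer: cur=1879-12-31

Derivation:
Step: chron lastday[]
Result: 1882-08-31
Step: chron monthhop[n: -32]
Result: 1879-12-31
Step: chron whichday[]
Result: Wednesday
Step: measurebox asunit[v: -4215; u_from: s; u_to: week]
Result: -281/40320
Step: sums begin[x: -28]
Result: -28


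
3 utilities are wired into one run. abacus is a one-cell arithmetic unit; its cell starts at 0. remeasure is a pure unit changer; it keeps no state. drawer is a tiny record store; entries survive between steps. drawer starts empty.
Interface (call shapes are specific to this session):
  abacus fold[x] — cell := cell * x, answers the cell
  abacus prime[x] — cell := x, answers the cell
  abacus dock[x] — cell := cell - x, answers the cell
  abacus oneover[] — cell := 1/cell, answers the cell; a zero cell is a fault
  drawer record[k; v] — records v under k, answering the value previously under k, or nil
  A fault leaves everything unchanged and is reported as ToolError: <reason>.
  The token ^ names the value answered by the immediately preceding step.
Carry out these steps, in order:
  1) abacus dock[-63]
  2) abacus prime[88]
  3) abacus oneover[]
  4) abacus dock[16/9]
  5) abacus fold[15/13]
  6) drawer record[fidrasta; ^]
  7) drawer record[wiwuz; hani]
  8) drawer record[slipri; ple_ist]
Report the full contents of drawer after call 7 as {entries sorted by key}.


-> abacus dock(x=-63)
<- 63
-> abacus prime(x=88)
<- 88
-> abacus oneover()
<- 1/88
-> abacus dock(x=16/9)
<- -1399/792
-> abacus fold(x=15/13)
<- -6995/3432
-> drawer record(k=fidrasta, v=^)
<- nil
-> drawer record(k=wiwuz, v=hani)
<- nil
-> drawer record(k=slipri, v=ple_ist)
<- nil

Answer: {fidrasta=-6995/3432, wiwuz=hani}


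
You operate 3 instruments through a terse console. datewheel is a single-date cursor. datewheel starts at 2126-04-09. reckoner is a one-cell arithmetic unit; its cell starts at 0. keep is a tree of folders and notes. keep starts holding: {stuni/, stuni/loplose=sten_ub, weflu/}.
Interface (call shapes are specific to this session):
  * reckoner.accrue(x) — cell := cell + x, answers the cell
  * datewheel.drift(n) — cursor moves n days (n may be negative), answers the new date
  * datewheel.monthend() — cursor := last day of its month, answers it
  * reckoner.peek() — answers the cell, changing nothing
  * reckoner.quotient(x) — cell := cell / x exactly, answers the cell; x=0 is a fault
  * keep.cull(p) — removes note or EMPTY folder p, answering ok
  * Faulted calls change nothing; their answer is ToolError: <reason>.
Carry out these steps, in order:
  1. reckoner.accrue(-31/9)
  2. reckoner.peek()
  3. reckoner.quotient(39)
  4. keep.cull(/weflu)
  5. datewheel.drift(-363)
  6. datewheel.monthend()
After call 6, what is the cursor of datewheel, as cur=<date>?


Answer: cur=2125-04-30

Derivation:
% reckoner.accrue(x='-31/9') : -31/9
% reckoner.peek() : -31/9
% reckoner.quotient(x='39') : -31/351
% keep.cull(p='/weflu') : ok
% datewheel.drift(n='-363') : 2125-04-11
% datewheel.monthend() : 2125-04-30


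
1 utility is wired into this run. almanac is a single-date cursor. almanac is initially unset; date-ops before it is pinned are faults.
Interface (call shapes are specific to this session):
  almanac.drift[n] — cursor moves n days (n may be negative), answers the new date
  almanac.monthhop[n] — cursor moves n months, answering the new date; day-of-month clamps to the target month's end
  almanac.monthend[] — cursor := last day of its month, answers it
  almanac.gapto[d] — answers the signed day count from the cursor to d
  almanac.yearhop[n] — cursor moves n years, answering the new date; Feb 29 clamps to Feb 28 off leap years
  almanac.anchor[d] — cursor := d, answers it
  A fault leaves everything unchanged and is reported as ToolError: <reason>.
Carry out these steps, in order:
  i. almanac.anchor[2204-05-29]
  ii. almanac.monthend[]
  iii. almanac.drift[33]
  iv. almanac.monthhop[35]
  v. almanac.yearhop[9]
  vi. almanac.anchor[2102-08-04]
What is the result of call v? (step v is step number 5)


Answer: 2216-06-03

Derivation:
>> almanac.anchor(2204-05-29)
<< 2204-05-29
>> almanac.monthend()
<< 2204-05-31
>> almanac.drift(33)
<< 2204-07-03
>> almanac.monthhop(35)
<< 2207-06-03
>> almanac.yearhop(9)
<< 2216-06-03
>> almanac.anchor(2102-08-04)
<< 2102-08-04


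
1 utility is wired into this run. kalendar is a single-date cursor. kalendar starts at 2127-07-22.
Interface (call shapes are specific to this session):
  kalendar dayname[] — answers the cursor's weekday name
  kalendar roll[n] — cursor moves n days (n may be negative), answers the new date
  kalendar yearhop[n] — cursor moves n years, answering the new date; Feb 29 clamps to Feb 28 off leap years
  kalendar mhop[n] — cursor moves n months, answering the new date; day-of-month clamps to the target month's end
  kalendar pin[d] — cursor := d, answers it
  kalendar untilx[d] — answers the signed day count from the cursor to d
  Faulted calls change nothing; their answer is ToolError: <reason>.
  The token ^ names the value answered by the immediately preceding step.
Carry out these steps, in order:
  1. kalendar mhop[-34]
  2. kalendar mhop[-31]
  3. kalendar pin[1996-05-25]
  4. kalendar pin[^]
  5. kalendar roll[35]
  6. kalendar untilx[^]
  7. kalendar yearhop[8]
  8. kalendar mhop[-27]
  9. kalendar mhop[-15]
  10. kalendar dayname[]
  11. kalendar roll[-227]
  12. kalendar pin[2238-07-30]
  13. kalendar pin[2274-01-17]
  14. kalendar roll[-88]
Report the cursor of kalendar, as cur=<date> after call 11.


→ kalendar mhop(n: -34)
← 2124-09-22
→ kalendar mhop(n: -31)
← 2122-02-22
→ kalendar pin(d: 1996-05-25)
← 1996-05-25
→ kalendar pin(d: ^)
← 1996-05-25
→ kalendar roll(n: 35)
← 1996-06-29
→ kalendar untilx(d: ^)
← 0
→ kalendar yearhop(n: 8)
← 2004-06-29
→ kalendar mhop(n: -27)
← 2002-03-29
→ kalendar mhop(n: -15)
← 2000-12-29
→ kalendar dayname()
← Friday
→ kalendar roll(n: -227)
← 2000-05-16
→ kalendar pin(d: 2238-07-30)
← 2238-07-30
→ kalendar pin(d: 2274-01-17)
← 2274-01-17
→ kalendar roll(n: -88)
← 2273-10-21

Answer: cur=2000-05-16


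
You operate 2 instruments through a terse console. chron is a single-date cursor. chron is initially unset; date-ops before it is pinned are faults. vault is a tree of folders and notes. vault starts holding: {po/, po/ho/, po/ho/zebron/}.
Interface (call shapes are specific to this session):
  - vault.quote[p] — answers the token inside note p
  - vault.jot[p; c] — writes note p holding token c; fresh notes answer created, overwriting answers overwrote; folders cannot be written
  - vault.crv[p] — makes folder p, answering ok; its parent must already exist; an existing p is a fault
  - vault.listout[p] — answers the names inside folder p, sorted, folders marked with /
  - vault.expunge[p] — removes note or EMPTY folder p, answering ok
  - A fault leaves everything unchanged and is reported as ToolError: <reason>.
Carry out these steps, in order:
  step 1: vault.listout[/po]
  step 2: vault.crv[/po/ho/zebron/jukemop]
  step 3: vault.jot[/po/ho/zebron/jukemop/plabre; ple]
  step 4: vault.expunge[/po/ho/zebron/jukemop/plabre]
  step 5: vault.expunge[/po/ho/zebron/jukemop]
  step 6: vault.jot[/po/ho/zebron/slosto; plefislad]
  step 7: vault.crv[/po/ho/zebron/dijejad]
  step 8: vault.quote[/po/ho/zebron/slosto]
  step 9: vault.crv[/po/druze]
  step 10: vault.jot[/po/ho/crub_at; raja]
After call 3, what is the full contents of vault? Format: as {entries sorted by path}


Answer: {po/, po/ho/, po/ho/zebron/, po/ho/zebron/jukemop/, po/ho/zebron/jukemop/plabre=ple}

Derivation:
-> listout(p: /po)
<- [ho/]
-> crv(p: /po/ho/zebron/jukemop)
<- ok
-> jot(p: /po/ho/zebron/jukemop/plabre, c: ple)
<- created
-> expunge(p: /po/ho/zebron/jukemop/plabre)
<- ok
-> expunge(p: /po/ho/zebron/jukemop)
<- ok
-> jot(p: /po/ho/zebron/slosto, c: plefislad)
<- created
-> crv(p: /po/ho/zebron/dijejad)
<- ok
-> quote(p: /po/ho/zebron/slosto)
<- plefislad
-> crv(p: /po/druze)
<- ok
-> jot(p: /po/ho/crub_at, c: raja)
<- created


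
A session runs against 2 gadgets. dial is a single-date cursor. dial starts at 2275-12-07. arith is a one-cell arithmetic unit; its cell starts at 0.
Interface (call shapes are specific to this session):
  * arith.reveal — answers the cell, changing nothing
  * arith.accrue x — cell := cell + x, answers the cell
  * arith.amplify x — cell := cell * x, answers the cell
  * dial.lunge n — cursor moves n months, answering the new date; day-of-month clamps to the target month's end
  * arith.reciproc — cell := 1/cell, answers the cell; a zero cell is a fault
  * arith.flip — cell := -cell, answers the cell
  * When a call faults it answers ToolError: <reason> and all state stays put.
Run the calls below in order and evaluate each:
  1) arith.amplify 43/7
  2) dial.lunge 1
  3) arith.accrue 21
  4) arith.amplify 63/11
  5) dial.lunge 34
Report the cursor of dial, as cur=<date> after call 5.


Answer: cur=2278-11-07

Derivation:
I use amplify with x=43/7, and see 0.
I use lunge with n=1, and see 2276-01-07.
Calling accrue with x=21, → 21.
Invoking amplify with x=63/11, which returns 1323/11.
I try lunge with n=34, and observe 2278-11-07.


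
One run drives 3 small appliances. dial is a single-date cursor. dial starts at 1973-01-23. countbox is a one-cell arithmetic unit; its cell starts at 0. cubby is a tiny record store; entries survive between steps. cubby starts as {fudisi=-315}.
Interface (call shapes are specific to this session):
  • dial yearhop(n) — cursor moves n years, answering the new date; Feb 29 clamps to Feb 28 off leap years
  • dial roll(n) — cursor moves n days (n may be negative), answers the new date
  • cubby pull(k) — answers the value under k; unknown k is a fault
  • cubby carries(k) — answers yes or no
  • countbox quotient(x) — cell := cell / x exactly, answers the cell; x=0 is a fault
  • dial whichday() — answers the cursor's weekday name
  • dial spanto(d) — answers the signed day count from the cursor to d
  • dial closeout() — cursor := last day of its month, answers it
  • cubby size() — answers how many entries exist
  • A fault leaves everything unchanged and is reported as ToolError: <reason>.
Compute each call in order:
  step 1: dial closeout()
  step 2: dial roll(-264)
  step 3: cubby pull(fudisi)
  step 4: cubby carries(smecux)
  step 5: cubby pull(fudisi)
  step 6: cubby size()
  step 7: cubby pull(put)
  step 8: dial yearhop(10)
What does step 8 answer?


! dial closeout() -> 1973-01-31
! dial roll(n→-264) -> 1972-05-12
! cubby pull(k→fudisi) -> -315
! cubby carries(k→smecux) -> no
! cubby pull(k→fudisi) -> -315
! cubby size() -> 1
! cubby pull(k→put) -> ToolError: no such key put
! dial yearhop(n→10) -> 1982-05-12

Answer: 1982-05-12


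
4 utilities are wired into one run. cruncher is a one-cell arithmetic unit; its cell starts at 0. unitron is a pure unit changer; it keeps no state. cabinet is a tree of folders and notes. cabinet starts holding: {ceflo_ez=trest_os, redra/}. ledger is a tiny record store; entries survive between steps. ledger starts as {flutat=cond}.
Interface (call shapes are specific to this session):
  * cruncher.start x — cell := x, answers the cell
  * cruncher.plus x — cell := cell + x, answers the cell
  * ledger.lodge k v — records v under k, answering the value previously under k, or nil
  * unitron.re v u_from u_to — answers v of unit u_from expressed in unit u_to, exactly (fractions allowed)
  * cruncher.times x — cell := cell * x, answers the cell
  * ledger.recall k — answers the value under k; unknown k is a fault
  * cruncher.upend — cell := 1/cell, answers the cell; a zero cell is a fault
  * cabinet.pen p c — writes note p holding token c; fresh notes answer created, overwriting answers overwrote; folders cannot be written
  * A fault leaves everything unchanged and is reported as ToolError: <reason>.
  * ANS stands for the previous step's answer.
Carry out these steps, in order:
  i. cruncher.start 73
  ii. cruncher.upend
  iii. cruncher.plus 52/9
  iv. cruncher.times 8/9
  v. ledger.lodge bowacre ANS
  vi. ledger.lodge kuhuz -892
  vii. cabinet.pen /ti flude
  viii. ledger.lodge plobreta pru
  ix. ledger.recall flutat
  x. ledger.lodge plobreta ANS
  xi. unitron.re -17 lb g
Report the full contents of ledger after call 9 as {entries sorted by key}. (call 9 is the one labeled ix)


Answer: {bowacre=30440/5913, flutat=cond, kuhuz=-892, plobreta=pru}

Derivation:
>> cruncher.start(73)
<< 73
>> cruncher.upend()
<< 1/73
>> cruncher.plus(52/9)
<< 3805/657
>> cruncher.times(8/9)
<< 30440/5913
>> ledger.lodge(bowacre, ANS)
<< nil
>> ledger.lodge(kuhuz, -892)
<< nil
>> cabinet.pen(/ti, flude)
<< created
>> ledger.lodge(plobreta, pru)
<< nil
>> ledger.recall(flutat)
<< cond
>> ledger.lodge(plobreta, ANS)
<< pru
>> unitron.re(-17, lb, g)
<< -771107029/100000


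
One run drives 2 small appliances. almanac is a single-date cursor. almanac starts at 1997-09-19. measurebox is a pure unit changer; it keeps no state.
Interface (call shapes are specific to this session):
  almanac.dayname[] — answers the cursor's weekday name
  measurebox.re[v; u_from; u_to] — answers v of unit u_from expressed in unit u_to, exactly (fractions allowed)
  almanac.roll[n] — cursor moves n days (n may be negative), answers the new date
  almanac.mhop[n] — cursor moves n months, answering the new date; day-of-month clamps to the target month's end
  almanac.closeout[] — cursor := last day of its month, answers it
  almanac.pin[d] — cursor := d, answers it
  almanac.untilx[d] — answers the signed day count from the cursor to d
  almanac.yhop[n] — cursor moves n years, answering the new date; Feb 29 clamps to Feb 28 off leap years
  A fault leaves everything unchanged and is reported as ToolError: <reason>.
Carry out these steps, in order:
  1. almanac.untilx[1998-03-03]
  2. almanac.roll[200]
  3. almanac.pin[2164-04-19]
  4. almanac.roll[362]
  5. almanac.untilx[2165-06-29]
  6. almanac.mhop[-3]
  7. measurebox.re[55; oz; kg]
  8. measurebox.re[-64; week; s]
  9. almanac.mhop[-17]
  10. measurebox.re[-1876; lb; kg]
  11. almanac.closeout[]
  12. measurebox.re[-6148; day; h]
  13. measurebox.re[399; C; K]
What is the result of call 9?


Answer: 2163-08-16

Derivation:
~$ almanac.untilx d='1998-03-03'
= 165
~$ almanac.roll n='200'
= 1998-04-07
~$ almanac.pin d='2164-04-19'
= 2164-04-19
~$ almanac.roll n='362'
= 2165-04-16
~$ almanac.untilx d='2165-06-29'
= 74
~$ almanac.mhop n='-3'
= 2165-01-16
~$ measurebox.re v='55' u_from='oz' u_to='kg'
= 498951607/320000000
~$ measurebox.re v='-64' u_from='week' u_to='s'
= -38707200
~$ almanac.mhop n='-17'
= 2163-08-16
~$ measurebox.re v='-1876' u_from='lb' u_to='kg'
= -21273482153/25000000
~$ almanac.closeout
= 2163-08-31
~$ measurebox.re v='-6148' u_from='day' u_to='h'
= -147552
~$ measurebox.re v='399' u_from='C' u_to='K'
= 13443/20


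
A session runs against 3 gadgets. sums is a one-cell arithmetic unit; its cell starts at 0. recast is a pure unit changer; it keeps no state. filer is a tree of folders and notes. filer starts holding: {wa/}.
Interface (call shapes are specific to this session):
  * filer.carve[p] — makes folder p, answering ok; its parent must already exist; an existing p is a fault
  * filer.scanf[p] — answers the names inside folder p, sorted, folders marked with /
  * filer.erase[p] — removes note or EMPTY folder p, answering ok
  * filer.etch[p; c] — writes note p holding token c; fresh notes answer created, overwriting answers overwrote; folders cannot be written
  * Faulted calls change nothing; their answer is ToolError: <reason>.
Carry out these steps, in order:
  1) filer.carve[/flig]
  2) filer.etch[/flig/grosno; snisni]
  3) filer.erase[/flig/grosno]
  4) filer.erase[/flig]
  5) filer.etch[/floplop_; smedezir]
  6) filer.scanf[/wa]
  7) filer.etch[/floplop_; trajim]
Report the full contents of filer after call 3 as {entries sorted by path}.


Act: carve[p: /flig]
Obs: ok
Act: etch[p: /flig/grosno; c: snisni]
Obs: created
Act: erase[p: /flig/grosno]
Obs: ok
Act: erase[p: /flig]
Obs: ok
Act: etch[p: /floplop_; c: smedezir]
Obs: created
Act: scanf[p: /wa]
Obs: []
Act: etch[p: /floplop_; c: trajim]
Obs: overwrote

Answer: {flig/, wa/}


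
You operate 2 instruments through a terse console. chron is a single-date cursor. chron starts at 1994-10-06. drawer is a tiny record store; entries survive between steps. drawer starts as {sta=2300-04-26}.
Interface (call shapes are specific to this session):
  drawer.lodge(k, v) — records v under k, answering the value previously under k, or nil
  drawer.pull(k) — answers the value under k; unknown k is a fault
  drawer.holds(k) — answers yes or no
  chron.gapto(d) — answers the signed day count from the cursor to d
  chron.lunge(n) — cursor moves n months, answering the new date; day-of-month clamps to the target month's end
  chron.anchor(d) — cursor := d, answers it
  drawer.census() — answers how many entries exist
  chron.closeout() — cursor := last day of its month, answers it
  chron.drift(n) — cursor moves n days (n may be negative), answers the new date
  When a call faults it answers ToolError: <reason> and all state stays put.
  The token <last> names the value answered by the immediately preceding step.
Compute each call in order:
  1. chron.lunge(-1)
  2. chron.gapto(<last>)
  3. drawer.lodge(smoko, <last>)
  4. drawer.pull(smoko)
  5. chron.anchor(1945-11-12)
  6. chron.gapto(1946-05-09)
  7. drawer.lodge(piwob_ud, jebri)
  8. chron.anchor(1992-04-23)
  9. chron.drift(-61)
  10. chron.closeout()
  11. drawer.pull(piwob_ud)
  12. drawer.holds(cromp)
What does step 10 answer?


Answer: 1992-02-29

Derivation:
;; chron.lunge(n→-1) ~> 1994-09-06
;; chron.gapto(d→<last>) ~> 0
;; drawer.lodge(k→smoko, v→<last>) ~> nil
;; drawer.pull(k→smoko) ~> 0
;; chron.anchor(d→1945-11-12) ~> 1945-11-12
;; chron.gapto(d→1946-05-09) ~> 178
;; drawer.lodge(k→piwob_ud, v→jebri) ~> nil
;; chron.anchor(d→1992-04-23) ~> 1992-04-23
;; chron.drift(n→-61) ~> 1992-02-22
;; chron.closeout() ~> 1992-02-29
;; drawer.pull(k→piwob_ud) ~> jebri
;; drawer.holds(k→cromp) ~> no


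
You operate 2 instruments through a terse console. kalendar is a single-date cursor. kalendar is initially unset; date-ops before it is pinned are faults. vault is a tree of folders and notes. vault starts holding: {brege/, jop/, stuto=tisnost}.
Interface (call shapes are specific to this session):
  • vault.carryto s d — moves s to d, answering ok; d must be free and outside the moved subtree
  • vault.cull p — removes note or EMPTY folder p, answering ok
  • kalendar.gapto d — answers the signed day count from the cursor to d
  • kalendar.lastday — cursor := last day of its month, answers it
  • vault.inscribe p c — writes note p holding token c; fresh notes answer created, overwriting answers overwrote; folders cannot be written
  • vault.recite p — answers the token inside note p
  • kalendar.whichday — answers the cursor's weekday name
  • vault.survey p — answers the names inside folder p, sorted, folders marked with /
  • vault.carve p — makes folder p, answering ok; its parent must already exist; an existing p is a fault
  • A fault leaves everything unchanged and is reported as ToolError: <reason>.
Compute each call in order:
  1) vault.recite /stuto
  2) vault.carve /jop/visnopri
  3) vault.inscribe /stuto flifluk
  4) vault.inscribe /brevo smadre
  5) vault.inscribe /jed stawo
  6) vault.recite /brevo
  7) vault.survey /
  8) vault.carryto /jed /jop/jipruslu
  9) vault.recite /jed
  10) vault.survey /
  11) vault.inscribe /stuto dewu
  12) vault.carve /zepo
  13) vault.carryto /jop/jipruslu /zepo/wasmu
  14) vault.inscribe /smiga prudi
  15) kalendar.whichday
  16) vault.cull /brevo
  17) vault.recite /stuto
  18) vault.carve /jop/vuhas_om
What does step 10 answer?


Answer: [brege/, brevo, jop/, stuto]

Derivation:
% 1. vault.recite(/stuto) => tisnost
% 2. vault.carve(/jop/visnopri) => ok
% 3. vault.inscribe(/stuto, flifluk) => overwrote
% 4. vault.inscribe(/brevo, smadre) => created
% 5. vault.inscribe(/jed, stawo) => created
% 6. vault.recite(/brevo) => smadre
% 7. vault.survey(/) => [brege/, brevo, jed, jop/, stuto]
% 8. vault.carryto(/jed, /jop/jipruslu) => ok
% 9. vault.recite(/jed) => ToolError: not found
% 10. vault.survey(/) => [brege/, brevo, jop/, stuto]
% 11. vault.inscribe(/stuto, dewu) => overwrote
% 12. vault.carve(/zepo) => ok
% 13. vault.carryto(/jop/jipruslu, /zepo/wasmu) => ok
% 14. vault.inscribe(/smiga, prudi) => created
% 15. kalendar.whichday() => ToolError: no date set
% 16. vault.cull(/brevo) => ok
% 17. vault.recite(/stuto) => dewu
% 18. vault.carve(/jop/vuhas_om) => ok


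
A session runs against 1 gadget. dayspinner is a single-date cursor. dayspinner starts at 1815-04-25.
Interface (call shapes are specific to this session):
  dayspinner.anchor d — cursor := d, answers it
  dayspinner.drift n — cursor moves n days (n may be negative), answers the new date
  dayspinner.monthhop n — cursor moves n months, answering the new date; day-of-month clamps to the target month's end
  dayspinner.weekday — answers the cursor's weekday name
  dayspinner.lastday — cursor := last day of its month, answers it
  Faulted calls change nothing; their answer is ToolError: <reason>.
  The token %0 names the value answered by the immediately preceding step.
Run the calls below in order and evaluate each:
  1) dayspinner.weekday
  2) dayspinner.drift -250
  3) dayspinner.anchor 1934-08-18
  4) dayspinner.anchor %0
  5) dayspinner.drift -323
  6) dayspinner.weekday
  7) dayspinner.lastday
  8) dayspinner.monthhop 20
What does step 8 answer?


→ weekday()
← Tuesday
→ drift(n: -250)
← 1814-08-18
→ anchor(d: 1934-08-18)
← 1934-08-18
→ anchor(d: %0)
← 1934-08-18
→ drift(n: -323)
← 1933-09-29
→ weekday()
← Friday
→ lastday()
← 1933-09-30
→ monthhop(n: 20)
← 1935-05-30

Answer: 1935-05-30


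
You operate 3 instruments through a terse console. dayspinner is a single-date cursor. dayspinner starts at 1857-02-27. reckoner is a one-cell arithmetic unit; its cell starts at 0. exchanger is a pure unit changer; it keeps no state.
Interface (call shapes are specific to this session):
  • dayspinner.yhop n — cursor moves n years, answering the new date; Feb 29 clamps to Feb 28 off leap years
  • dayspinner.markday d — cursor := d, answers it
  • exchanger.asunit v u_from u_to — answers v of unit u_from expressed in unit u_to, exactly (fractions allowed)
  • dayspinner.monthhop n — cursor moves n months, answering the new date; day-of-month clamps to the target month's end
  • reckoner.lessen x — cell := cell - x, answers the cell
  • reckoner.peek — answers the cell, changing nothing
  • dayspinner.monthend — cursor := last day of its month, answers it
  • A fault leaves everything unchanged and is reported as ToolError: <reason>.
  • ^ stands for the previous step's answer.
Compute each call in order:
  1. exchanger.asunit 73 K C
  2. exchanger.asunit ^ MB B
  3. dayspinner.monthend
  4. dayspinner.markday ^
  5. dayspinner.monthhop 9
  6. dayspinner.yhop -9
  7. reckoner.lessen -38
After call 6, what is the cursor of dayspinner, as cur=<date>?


I use asunit passing v='73', u_from='K', u_to='C', which returns -4003/20.
Calling asunit passing v='^', u_from='MB', u_to='B', → -200150000.
I try monthend: 1857-02-28.
Next I call markday passing d='^', which returns 1857-02-28.
Using monthhop passing n='9', yielding 1857-11-28.
Now I run yhop passing n='-9', and observe 1848-11-28.
I run lessen passing x='-38', → 38.

Answer: cur=1848-11-28


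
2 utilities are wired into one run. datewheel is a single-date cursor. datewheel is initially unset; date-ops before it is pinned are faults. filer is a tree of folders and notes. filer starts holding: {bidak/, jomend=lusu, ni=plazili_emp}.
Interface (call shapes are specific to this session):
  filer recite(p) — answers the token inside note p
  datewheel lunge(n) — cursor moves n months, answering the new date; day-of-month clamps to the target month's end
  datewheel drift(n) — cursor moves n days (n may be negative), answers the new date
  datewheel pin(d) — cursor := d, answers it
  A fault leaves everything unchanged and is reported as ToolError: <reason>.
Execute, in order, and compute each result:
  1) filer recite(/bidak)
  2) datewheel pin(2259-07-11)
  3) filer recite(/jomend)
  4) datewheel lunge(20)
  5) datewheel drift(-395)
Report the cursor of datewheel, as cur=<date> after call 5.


! filer recite(p: /bidak) -> ToolError: is a directory
! datewheel pin(d: 2259-07-11) -> 2259-07-11
! filer recite(p: /jomend) -> lusu
! datewheel lunge(n: 20) -> 2261-03-11
! datewheel drift(n: -395) -> 2260-02-10

Answer: cur=2260-02-10


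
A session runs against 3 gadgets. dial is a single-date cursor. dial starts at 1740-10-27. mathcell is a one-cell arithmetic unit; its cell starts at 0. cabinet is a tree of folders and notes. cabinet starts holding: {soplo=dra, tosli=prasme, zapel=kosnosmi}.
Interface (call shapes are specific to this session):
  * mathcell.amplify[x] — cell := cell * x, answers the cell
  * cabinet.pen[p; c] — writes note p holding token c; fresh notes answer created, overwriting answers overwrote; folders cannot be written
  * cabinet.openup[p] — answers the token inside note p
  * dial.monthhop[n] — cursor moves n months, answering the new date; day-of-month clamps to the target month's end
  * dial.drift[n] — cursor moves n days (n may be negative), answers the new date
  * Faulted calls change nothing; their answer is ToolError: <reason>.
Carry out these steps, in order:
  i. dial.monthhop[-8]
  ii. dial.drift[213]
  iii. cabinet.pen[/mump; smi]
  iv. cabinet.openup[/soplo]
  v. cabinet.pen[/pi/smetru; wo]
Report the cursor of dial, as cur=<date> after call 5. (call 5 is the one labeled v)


Answer: cur=1740-09-27

Derivation:
// dial.monthhop(n: -8) == 1740-02-27
// dial.drift(n: 213) == 1740-09-27
// cabinet.pen(p: /mump, c: smi) == created
// cabinet.openup(p: /soplo) == dra
// cabinet.pen(p: /pi/smetru, c: wo) == ToolError: no parent


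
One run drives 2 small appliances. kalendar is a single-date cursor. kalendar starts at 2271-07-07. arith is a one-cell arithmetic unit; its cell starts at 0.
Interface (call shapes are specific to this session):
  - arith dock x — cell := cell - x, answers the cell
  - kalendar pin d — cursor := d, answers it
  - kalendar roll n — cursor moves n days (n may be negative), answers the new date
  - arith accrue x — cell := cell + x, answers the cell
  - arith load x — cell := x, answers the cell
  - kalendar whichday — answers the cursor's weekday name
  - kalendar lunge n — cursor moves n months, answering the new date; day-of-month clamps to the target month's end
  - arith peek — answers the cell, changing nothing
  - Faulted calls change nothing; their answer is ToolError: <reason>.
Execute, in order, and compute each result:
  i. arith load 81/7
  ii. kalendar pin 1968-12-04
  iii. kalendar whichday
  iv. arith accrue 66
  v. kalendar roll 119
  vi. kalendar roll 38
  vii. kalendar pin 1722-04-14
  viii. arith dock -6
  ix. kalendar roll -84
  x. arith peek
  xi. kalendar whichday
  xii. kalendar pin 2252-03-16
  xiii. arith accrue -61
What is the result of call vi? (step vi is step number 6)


Answer: 1969-05-10

Derivation:
Next I call arith load using x: 81/7, and get 81/7.
Now I run kalendar pin using d: 1968-12-04, giving 1968-12-04.
Then kalendar whichday, giving Wednesday.
I call arith accrue using x: 66, — result: 543/7.
Now I run kalendar roll using n: 119, and observe 1969-04-02.
I try kalendar roll using n: 38, which returns 1969-05-10.
I try kalendar pin using d: 1722-04-14, which returns 1722-04-14.
Invoking arith dock using x: -6, yielding 585/7.
Calling kalendar roll using n: -84, and observe 1722-01-20.
I call arith peek(), and observe 585/7.
I use kalendar whichday(), yielding Tuesday.
I call kalendar pin using d: 2252-03-16, and see 2252-03-16.
I run arith accrue using x: -61, which returns 158/7.


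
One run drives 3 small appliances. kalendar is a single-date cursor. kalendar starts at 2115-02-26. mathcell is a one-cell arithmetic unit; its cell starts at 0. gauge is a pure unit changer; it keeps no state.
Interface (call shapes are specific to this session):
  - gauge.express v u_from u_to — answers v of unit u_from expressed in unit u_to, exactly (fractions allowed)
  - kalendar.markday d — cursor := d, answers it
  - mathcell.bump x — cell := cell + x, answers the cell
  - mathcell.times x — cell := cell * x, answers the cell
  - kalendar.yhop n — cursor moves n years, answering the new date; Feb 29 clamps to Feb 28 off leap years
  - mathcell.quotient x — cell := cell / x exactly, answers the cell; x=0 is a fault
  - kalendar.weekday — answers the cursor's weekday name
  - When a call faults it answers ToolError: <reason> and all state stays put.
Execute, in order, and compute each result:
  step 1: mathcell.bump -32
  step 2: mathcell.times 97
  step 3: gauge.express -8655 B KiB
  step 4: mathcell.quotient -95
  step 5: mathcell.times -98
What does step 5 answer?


Answer: -304192/95

Derivation:
I invoke mathcell.bump on x: -32, and get -32.
Invoking mathcell.times on x: 97, — result: -3104.
I invoke gauge.express on v: -8655, u_from: B, u_to: KiB, giving -8655/1024.
Calling mathcell.quotient on x: -95, yielding 3104/95.
Calling mathcell.times on x: -98, and observe -304192/95.
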